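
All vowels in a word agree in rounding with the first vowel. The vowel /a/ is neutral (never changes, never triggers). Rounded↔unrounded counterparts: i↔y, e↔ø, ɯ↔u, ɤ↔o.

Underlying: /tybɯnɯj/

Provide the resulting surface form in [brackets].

[tybunuj]

/ɯ/ harmonizes with /y/ ([+round]) → [u]
/ɯ/ harmonizes with /y/ ([+round]) → [u]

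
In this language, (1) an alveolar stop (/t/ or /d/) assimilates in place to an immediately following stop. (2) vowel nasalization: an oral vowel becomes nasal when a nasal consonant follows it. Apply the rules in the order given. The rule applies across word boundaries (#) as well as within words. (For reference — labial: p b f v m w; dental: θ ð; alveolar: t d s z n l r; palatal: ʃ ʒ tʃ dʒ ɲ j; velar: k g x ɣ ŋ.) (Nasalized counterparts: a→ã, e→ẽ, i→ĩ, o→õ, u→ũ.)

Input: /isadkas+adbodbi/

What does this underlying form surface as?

[isagkas+abbobbi]

Rule 1: /d/ before /k/ (velar) → [g]
Rule 1: /d/ before /b/ (labial) → [b]
Rule 1: /d/ before /b/ (labial) → [b]
After rule 1: isagkas+abbobbi
Rule 2: no segment meets the rule's conditions; no change.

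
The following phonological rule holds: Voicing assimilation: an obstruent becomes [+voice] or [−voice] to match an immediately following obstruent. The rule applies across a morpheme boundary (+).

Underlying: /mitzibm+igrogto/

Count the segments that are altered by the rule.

/t/ before /z/ (voiced) → [d]
/g/ before /t/ (voiceless) → [k]
2 segments change.

2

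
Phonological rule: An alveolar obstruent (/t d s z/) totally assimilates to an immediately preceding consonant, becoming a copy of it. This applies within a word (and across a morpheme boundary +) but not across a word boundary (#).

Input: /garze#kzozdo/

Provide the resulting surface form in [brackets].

[garre#kkozzo]

/z/ after /r/ → [r] (total assimilation)
/z/ after /k/ → [k] (total assimilation)
/d/ after /z/ → [z] (total assimilation)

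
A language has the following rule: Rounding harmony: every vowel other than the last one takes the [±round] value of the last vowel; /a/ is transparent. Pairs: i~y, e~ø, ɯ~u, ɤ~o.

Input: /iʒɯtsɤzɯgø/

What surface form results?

/i/ harmonizes with /ø/ ([+round]) → [y]
/ɯ/ harmonizes with /ø/ ([+round]) → [u]
/ɤ/ harmonizes with /ø/ ([+round]) → [o]
/ɯ/ harmonizes with /ø/ ([+round]) → [u]

[yʒutsozugø]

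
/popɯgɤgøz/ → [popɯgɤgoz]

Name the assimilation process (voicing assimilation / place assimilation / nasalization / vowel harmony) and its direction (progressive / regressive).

/ø/→[o].
Vowels agree with the first vowel, so the harmony is progressive.

vowel harmony, progressive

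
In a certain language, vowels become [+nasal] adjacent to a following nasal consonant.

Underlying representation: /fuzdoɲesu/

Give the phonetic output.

[fuzdõɲesu]

/o/ before nasal /ɲ/ → [õ]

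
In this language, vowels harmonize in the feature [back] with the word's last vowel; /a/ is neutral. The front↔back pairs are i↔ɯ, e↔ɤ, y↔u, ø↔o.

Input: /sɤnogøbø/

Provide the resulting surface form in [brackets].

[senøgøbø]

/ɤ/ harmonizes with /ø/ ([-back]) → [e]
/o/ harmonizes with /ø/ ([-back]) → [ø]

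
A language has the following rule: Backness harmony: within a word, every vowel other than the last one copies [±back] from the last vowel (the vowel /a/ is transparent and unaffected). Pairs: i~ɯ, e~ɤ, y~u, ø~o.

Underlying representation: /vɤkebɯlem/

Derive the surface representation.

[vekebilem]

/ɤ/ harmonizes with /e/ ([-back]) → [e]
/ɯ/ harmonizes with /e/ ([-back]) → [i]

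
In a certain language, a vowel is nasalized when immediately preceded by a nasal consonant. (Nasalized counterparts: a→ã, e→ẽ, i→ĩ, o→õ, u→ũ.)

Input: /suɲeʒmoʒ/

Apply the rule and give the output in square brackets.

[suɲẽʒmõʒ]

/e/ after nasal /ɲ/ → [ẽ]
/o/ after nasal /m/ → [õ]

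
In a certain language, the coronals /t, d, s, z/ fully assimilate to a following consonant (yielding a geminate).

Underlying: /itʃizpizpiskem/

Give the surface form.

[itʃippippikkem]

/z/ before /p/ → [p] (total assimilation)
/z/ before /p/ → [p] (total assimilation)
/s/ before /k/ → [k] (total assimilation)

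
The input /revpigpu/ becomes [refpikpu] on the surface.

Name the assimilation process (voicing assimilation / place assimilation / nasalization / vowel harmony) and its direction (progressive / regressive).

voicing assimilation, regressive

/v/→[f] /g/→[k].
Each target copies a feature from the following segment, so the direction is regressive.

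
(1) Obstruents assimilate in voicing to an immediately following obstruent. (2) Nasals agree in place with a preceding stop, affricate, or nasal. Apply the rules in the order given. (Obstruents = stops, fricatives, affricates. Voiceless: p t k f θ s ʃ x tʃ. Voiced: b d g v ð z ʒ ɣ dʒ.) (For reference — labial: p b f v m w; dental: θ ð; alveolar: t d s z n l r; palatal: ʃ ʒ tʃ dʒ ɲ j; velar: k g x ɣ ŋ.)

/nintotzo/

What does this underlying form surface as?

Rule 1: /t/ before /z/ (voiced) → [d]
After rule 1: nintodzo
Rule 2: no segment meets the rule's conditions; no change.

[nintodzo]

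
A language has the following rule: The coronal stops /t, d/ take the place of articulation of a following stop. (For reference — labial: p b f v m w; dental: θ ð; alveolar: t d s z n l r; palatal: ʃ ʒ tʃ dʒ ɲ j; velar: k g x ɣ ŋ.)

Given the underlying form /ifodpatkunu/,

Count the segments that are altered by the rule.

/d/ before /p/ (labial) → [b]
/t/ before /k/ (velar) → [k]
2 segments change.

2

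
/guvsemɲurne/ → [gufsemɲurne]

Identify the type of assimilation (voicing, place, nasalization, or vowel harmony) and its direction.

voicing assimilation, regressive

/v/→[f].
Each target copies a feature from the following segment, so the direction is regressive.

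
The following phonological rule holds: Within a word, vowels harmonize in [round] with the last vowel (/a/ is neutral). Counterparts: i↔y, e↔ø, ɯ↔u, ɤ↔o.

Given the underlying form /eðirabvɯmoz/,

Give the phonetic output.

[øðyrabvumoz]

/e/ harmonizes with /o/ ([+round]) → [ø]
/i/ harmonizes with /o/ ([+round]) → [y]
/ɯ/ harmonizes with /o/ ([+round]) → [u]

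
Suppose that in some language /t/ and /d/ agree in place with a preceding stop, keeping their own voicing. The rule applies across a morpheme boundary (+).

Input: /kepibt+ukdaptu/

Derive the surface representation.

[kepibp+ukgappu]

/t/ after /b/ (labial) → [p]
/d/ after /k/ (velar) → [g]
/t/ after /p/ (labial) → [p]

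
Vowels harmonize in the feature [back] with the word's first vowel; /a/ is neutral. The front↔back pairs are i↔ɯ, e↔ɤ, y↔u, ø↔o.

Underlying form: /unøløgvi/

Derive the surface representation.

[unologvɯ]

/ø/ harmonizes with /u/ ([+back]) → [o]
/ø/ harmonizes with /u/ ([+back]) → [o]
/i/ harmonizes with /u/ ([+back]) → [ɯ]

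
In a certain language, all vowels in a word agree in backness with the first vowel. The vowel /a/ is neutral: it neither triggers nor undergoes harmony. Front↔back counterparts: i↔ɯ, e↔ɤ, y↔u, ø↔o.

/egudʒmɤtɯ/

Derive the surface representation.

[egydʒmeti]

/u/ harmonizes with /e/ ([-back]) → [y]
/ɤ/ harmonizes with /e/ ([-back]) → [e]
/ɯ/ harmonizes with /e/ ([-back]) → [i]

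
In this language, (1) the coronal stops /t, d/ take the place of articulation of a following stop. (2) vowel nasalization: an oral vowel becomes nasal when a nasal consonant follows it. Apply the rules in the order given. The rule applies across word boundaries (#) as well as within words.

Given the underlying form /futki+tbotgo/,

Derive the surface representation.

Rule 1: /t/ before /k/ (velar) → [k]
Rule 1: /t/ before /b/ (labial) → [p]
Rule 1: /t/ before /g/ (velar) → [k]
After rule 1: fukki+pbokgo
Rule 2: no segment meets the rule's conditions; no change.

[fukki+pbokgo]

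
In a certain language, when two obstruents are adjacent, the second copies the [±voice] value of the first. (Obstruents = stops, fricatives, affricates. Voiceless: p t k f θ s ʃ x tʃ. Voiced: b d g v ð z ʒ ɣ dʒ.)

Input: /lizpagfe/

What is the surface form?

[lizbagve]

/p/ after /z/ (voiced) → [b]
/f/ after /g/ (voiced) → [v]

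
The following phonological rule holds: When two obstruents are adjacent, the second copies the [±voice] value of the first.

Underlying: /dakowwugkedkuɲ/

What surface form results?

[dakowwuggedguɲ]

/k/ after /g/ (voiced) → [g]
/k/ after /d/ (voiced) → [g]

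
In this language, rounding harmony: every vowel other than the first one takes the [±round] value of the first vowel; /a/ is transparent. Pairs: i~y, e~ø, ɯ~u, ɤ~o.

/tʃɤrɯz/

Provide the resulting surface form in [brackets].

no segment meets the rule's conditions; no change.

[tʃɤrɯz]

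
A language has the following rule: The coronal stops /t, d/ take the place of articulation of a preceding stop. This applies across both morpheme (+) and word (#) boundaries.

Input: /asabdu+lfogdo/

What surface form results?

/d/ after /b/ (labial) → [b]
/d/ after /g/ (velar) → [g]

[asabbu+lfoggo]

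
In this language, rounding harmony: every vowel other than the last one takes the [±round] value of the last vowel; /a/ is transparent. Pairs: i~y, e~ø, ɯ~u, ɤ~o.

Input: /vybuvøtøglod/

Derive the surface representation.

no segment meets the rule's conditions; no change.

[vybuvøtøglod]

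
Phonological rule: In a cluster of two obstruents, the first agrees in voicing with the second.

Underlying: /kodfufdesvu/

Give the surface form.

/d/ before /f/ (voiceless) → [t]
/f/ before /d/ (voiced) → [v]
/s/ before /v/ (voiced) → [z]

[kotfuvdezvu]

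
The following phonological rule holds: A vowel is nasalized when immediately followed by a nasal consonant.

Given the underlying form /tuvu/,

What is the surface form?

no segment meets the rule's conditions; no change.

[tuvu]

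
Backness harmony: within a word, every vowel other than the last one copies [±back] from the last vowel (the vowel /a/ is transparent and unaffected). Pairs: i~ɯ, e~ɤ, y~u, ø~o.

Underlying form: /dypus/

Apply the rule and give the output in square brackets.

[dupus]

/y/ harmonizes with /u/ ([+back]) → [u]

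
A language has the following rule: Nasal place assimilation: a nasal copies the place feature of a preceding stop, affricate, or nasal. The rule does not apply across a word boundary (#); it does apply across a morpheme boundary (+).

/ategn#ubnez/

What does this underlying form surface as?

[ategŋ#ubmez]

/n/ after /g/ (velar) → [ŋ]
/n/ after /b/ (labial) → [m]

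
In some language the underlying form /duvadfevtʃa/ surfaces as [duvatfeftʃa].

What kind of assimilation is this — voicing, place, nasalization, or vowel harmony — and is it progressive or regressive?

voicing assimilation, regressive

/d/→[t] /v/→[f].
Each target copies a feature from the following segment, so the direction is regressive.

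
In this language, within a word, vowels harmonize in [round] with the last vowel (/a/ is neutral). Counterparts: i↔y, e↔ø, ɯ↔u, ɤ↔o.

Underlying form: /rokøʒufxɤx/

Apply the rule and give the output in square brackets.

[rɤkeʒɯfxɤx]

/o/ harmonizes with /ɤ/ ([-round]) → [ɤ]
/ø/ harmonizes with /ɤ/ ([-round]) → [e]
/u/ harmonizes with /ɤ/ ([-round]) → [ɯ]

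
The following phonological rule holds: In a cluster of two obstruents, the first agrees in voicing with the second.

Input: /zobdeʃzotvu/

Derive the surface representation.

[zobdeʒzodvu]

/ʃ/ before /z/ (voiced) → [ʒ]
/t/ before /v/ (voiced) → [d]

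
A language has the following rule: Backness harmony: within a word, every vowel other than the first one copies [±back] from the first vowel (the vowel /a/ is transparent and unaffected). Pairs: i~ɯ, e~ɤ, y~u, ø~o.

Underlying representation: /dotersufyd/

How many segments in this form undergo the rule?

/e/ harmonizes with /o/ ([+back]) → [ɤ]
/y/ harmonizes with /o/ ([+back]) → [u]
2 segments change.

2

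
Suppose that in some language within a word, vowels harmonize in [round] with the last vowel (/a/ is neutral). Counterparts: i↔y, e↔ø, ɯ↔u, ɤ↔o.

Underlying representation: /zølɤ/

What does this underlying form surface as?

[zelɤ]

/ø/ harmonizes with /ɤ/ ([-round]) → [e]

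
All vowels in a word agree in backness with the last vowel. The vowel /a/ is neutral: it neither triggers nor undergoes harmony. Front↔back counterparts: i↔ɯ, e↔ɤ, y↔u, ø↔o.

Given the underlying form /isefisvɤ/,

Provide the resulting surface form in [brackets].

[ɯsɤfɯsvɤ]

/i/ harmonizes with /ɤ/ ([+back]) → [ɯ]
/e/ harmonizes with /ɤ/ ([+back]) → [ɤ]
/i/ harmonizes with /ɤ/ ([+back]) → [ɯ]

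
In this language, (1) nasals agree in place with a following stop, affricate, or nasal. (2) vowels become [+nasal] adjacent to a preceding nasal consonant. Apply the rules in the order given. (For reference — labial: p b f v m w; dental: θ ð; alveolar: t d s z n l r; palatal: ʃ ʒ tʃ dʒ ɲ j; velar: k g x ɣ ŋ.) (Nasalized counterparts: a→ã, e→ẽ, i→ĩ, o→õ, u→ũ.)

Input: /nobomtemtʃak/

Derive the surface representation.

Rule 1: /m/ before /t/ (alveolar) → [n]
Rule 1: /m/ before /tʃ/ (palatal) → [ɲ]
After rule 1: nobonteɲtʃak
Rule 2: /o/ after nasal /n/ → [õ]

[nõbonteɲtʃak]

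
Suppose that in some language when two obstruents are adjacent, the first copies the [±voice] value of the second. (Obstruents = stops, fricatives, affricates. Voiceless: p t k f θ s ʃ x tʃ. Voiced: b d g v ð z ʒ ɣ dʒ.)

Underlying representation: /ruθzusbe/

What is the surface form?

/θ/ before /z/ (voiced) → [ð]
/s/ before /b/ (voiced) → [z]

[ruðzuzbe]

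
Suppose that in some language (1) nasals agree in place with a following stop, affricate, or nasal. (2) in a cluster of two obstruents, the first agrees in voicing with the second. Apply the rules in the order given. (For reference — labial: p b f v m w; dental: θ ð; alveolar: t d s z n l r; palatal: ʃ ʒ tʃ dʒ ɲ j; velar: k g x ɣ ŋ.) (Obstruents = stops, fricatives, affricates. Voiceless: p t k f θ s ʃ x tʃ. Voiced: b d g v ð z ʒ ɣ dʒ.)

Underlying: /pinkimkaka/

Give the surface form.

[piŋkiŋkaka]

Rule 1: /n/ before /k/ (velar) → [ŋ]
Rule 1: /m/ before /k/ (velar) → [ŋ]
After rule 1: piŋkiŋkaka
Rule 2: no segment meets the rule's conditions; no change.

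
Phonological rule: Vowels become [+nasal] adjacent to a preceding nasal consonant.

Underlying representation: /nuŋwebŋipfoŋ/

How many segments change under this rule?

2

/u/ after nasal /n/ → [ũ]
/i/ after nasal /ŋ/ → [ĩ]
2 segments change.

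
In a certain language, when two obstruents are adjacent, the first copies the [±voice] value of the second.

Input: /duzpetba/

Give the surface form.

[duspedba]

/z/ before /p/ (voiceless) → [s]
/t/ before /b/ (voiced) → [d]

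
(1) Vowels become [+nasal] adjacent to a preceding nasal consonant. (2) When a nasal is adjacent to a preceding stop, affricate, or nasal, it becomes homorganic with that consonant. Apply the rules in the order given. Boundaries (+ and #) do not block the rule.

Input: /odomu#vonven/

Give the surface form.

[odomũ#vonven]

Rule 1: /u/ after nasal /m/ → [ũ]
After rule 1: odomũ#vonven
Rule 2: no segment meets the rule's conditions; no change.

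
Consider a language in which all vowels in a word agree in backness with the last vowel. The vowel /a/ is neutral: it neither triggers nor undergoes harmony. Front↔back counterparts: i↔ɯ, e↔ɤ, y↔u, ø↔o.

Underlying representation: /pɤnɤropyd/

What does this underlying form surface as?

/ɤ/ harmonizes with /y/ ([-back]) → [e]
/ɤ/ harmonizes with /y/ ([-back]) → [e]
/o/ harmonizes with /y/ ([-back]) → [ø]

[penerøpyd]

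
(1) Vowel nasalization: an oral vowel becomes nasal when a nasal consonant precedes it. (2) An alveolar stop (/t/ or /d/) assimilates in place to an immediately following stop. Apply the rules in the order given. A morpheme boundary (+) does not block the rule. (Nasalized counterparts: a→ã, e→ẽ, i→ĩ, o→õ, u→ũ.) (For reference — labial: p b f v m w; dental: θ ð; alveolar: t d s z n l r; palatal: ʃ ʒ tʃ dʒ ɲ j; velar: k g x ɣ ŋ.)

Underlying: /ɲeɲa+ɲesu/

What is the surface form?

Rule 1: /e/ after nasal /ɲ/ → [ẽ]
Rule 1: /a/ after nasal /ɲ/ → [ã]
Rule 1: /e/ after nasal /ɲ/ → [ẽ]
After rule 1: ɲẽɲã+ɲẽsu
Rule 2: no segment meets the rule's conditions; no change.

[ɲẽɲã+ɲẽsu]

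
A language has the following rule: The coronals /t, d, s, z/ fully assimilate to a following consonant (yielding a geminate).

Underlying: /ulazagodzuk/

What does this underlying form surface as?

[ulazagozzuk]

/d/ before /z/ → [z] (total assimilation)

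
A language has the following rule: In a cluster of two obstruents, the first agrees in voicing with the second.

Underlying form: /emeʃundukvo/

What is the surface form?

/k/ before /v/ (voiced) → [g]

[emeʃundugvo]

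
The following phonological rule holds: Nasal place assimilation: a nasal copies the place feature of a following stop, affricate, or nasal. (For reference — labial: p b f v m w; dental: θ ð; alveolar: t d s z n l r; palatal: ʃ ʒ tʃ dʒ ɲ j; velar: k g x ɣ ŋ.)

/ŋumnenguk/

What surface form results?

[ŋunneŋguk]

/m/ before /n/ (alveolar) → [n]
/n/ before /g/ (velar) → [ŋ]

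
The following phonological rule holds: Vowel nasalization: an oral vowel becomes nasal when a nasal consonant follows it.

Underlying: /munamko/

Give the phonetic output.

/u/ before nasal /n/ → [ũ]
/a/ before nasal /m/ → [ã]

[mũnãmko]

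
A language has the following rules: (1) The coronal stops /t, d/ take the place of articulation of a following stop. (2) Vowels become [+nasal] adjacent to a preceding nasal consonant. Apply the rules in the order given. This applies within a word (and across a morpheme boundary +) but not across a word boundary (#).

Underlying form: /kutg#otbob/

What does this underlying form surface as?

Rule 1: /t/ before /g/ (velar) → [k]
Rule 1: /t/ before /b/ (labial) → [p]
After rule 1: kukg#opbob
Rule 2: no segment meets the rule's conditions; no change.

[kukg#opbob]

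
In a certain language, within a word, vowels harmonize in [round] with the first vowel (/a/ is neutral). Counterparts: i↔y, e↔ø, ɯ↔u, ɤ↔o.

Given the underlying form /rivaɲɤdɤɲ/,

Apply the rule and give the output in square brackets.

no segment meets the rule's conditions; no change.

[rivaɲɤdɤɲ]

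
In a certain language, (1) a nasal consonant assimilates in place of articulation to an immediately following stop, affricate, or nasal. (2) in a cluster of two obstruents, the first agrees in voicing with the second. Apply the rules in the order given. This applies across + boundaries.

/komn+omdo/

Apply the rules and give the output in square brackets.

Rule 1: /m/ before /n/ (alveolar) → [n]
Rule 1: /m/ before /d/ (alveolar) → [n]
After rule 1: konn+ondo
Rule 2: no segment meets the rule's conditions; no change.

[konn+ondo]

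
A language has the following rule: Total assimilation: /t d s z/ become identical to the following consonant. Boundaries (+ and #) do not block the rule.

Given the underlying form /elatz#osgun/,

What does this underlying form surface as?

/t/ before /z/ → [z] (total assimilation)
/s/ before /g/ → [g] (total assimilation)

[elazz#oggun]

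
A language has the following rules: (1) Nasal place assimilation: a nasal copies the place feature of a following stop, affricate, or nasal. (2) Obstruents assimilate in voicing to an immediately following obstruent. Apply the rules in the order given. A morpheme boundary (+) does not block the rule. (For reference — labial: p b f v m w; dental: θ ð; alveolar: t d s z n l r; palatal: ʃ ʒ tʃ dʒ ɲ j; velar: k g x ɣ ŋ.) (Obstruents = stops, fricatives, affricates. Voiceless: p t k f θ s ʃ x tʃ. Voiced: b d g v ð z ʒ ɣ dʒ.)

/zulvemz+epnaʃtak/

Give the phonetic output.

Rule 1: no segment meets the rule's conditions; no change.
After rule 1: zulvemz+epnaʃtak
Rule 2: no segment meets the rule's conditions; no change.

[zulvemz+epnaʃtak]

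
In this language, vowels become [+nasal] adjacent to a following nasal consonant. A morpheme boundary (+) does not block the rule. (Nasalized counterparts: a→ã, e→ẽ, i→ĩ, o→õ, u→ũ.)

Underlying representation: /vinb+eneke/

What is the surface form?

[vĩnb+ẽneke]

/i/ before nasal /n/ → [ĩ]
/e/ before nasal /n/ → [ẽ]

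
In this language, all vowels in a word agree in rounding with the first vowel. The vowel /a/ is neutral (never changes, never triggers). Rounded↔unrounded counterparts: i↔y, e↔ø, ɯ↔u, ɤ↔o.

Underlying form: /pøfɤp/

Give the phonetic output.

[pøfop]

/ɤ/ harmonizes with /ø/ ([+round]) → [o]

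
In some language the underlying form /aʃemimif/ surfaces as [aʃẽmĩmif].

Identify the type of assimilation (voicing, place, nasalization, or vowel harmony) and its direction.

/e/→[ẽ] /i/→[ĩ].
Each target copies a feature from the following segment, so the direction is regressive.

nasalization, regressive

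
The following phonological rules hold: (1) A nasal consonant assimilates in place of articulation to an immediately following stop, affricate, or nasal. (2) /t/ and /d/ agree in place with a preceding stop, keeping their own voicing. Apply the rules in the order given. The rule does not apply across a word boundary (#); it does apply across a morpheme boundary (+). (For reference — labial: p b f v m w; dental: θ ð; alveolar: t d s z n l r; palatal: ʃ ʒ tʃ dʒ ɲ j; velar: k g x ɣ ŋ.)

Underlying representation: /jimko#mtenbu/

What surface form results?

Rule 1: /m/ before /k/ (velar) → [ŋ]
Rule 1: /m/ before /t/ (alveolar) → [n]
Rule 1: /n/ before /b/ (labial) → [m]
After rule 1: jiŋko#ntembu
Rule 2: no segment meets the rule's conditions; no change.

[jiŋko#ntembu]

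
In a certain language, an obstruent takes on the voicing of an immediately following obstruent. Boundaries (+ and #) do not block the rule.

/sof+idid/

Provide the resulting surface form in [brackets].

[sof+idid]

no segment meets the rule's conditions; no change.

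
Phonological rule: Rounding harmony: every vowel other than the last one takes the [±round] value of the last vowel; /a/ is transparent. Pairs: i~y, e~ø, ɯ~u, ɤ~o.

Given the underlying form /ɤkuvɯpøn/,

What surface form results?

[okuvupøn]

/ɤ/ harmonizes with /ø/ ([+round]) → [o]
/ɯ/ harmonizes with /ø/ ([+round]) → [u]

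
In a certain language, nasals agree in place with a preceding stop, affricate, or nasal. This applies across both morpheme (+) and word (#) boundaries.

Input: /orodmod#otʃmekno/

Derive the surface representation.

[orodnod#otʃɲekŋo]

/m/ after /d/ (alveolar) → [n]
/m/ after /tʃ/ (palatal) → [ɲ]
/n/ after /k/ (velar) → [ŋ]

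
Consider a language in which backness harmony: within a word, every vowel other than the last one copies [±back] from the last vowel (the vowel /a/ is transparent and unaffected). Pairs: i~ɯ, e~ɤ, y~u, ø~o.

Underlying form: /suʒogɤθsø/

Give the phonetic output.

[syʒøgeθsø]

/u/ harmonizes with /ø/ ([-back]) → [y]
/o/ harmonizes with /ø/ ([-back]) → [ø]
/ɤ/ harmonizes with /ø/ ([-back]) → [e]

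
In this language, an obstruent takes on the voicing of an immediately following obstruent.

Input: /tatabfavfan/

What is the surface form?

[tatapfaffan]

/b/ before /f/ (voiceless) → [p]
/v/ before /f/ (voiceless) → [f]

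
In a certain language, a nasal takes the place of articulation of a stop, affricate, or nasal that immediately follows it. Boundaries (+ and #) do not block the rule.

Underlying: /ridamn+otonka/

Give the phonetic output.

[ridann+otoŋka]

/m/ before /n/ (alveolar) → [n]
/n/ before /k/ (velar) → [ŋ]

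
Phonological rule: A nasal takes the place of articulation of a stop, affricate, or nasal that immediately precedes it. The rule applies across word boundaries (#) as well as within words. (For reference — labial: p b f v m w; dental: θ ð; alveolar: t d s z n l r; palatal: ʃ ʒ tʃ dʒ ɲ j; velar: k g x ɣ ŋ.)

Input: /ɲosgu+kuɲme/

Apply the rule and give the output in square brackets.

[ɲosgu+kuɲɲe]

/m/ after /ɲ/ (palatal) → [ɲ]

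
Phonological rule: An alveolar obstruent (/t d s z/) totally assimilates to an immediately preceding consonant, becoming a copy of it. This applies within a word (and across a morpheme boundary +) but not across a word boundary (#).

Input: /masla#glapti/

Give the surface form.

/t/ after /p/ → [p] (total assimilation)

[masla#glappi]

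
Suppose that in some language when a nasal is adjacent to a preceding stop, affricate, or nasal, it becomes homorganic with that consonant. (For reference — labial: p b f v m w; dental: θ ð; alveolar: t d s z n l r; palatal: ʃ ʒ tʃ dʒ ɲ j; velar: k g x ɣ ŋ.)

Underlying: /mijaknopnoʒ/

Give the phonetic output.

/n/ after /k/ (velar) → [ŋ]
/n/ after /p/ (labial) → [m]

[mijakŋopmoʒ]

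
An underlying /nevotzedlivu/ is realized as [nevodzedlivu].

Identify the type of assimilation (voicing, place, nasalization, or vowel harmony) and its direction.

/t/→[d].
Each target copies a feature from the following segment, so the direction is regressive.

voicing assimilation, regressive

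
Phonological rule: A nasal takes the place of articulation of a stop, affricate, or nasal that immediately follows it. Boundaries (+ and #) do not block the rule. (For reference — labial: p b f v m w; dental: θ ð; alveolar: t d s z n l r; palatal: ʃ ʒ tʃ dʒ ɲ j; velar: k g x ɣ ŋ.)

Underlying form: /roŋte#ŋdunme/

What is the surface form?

[ronte#ndumme]

/ŋ/ before /t/ (alveolar) → [n]
/ŋ/ before /d/ (alveolar) → [n]
/n/ before /m/ (labial) → [m]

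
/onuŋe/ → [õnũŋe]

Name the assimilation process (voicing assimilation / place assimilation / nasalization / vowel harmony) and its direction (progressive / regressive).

/o/→[õ] /u/→[ũ].
Each target copies a feature from the following segment, so the direction is regressive.

nasalization, regressive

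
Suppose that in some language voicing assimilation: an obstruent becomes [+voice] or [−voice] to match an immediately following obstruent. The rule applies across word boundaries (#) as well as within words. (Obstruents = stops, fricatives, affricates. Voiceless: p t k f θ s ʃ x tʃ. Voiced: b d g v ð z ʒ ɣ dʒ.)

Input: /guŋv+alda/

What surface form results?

[guŋv+alda]

no segment meets the rule's conditions; no change.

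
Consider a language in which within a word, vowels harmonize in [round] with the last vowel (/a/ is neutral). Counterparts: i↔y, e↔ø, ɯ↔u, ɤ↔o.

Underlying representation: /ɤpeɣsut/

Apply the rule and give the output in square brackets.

/ɤ/ harmonizes with /u/ ([+round]) → [o]
/e/ harmonizes with /u/ ([+round]) → [ø]

[opøɣsut]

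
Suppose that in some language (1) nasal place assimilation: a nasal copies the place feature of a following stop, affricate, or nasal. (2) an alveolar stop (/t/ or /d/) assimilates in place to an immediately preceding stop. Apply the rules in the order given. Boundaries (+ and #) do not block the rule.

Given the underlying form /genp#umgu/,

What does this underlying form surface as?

[gemp#uŋgu]

Rule 1: /n/ before /p/ (labial) → [m]
Rule 1: /m/ before /g/ (velar) → [ŋ]
After rule 1: gemp#uŋgu
Rule 2: no segment meets the rule's conditions; no change.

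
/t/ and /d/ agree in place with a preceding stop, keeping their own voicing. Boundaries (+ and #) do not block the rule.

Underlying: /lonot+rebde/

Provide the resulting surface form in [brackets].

[lonot+rebbe]

/d/ after /b/ (labial) → [b]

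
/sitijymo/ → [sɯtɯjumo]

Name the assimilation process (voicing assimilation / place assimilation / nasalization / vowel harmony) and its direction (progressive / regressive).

vowel harmony, regressive

/i/→[ɯ] /i/→[ɯ] /y/→[u].
Vowels agree with the last vowel, so the harmony is regressive.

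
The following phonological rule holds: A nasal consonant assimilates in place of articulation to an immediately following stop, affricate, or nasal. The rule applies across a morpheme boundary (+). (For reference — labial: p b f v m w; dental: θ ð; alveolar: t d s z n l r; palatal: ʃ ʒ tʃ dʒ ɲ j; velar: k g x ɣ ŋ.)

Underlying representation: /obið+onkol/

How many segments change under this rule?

1

/n/ before /k/ (velar) → [ŋ]
1 segment changes.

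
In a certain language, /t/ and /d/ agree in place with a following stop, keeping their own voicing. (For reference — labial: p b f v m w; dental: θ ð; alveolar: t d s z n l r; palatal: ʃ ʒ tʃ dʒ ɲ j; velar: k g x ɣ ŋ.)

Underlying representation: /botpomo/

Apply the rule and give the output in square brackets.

/t/ before /p/ (labial) → [p]

[boppomo]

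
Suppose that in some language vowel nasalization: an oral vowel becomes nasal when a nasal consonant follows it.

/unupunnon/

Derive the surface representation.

[ũnupũnnõn]

/u/ before nasal /n/ → [ũ]
/u/ before nasal /n/ → [ũ]
/o/ before nasal /n/ → [õ]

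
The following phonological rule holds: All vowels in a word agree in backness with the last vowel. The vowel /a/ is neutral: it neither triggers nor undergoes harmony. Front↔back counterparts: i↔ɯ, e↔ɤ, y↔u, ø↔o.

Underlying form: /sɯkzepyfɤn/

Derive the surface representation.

/e/ harmonizes with /ɤ/ ([+back]) → [ɤ]
/y/ harmonizes with /ɤ/ ([+back]) → [u]

[sɯkzɤpufɤn]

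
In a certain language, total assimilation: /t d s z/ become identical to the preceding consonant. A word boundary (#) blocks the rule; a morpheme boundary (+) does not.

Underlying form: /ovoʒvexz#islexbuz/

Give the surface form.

[ovoʒvexx#islexbuz]

/z/ after /x/ → [x] (total assimilation)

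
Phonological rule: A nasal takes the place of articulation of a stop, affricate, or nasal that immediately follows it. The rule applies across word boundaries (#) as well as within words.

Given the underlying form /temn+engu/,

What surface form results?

/m/ before /n/ (alveolar) → [n]
/n/ before /g/ (velar) → [ŋ]

[tenn+eŋgu]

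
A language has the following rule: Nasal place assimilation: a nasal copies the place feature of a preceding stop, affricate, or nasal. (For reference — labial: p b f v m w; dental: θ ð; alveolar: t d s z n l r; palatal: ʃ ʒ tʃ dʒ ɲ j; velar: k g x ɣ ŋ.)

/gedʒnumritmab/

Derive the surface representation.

/n/ after /dʒ/ (palatal) → [ɲ]
/m/ after /t/ (alveolar) → [n]

[gedʒɲumritnab]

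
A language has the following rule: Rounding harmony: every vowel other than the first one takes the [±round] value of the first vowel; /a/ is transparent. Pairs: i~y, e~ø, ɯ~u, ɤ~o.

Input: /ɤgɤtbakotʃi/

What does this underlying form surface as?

[ɤgɤtbakɤtʃi]

/o/ harmonizes with /ɤ/ ([-round]) → [ɤ]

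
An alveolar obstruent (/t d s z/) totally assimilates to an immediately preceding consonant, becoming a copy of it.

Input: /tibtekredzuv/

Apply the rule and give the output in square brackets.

/t/ after /b/ → [b] (total assimilation)
/z/ after /d/ → [d] (total assimilation)

[tibbekredduv]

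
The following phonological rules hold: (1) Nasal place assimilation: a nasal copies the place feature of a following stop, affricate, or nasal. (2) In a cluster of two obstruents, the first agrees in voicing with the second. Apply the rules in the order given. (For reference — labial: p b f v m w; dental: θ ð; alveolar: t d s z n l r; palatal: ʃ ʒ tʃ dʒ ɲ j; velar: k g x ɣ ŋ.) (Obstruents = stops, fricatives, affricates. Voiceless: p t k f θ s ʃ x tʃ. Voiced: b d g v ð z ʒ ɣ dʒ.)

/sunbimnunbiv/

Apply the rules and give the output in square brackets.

[sumbinnumbiv]

Rule 1: /n/ before /b/ (labial) → [m]
Rule 1: /m/ before /n/ (alveolar) → [n]
Rule 1: /n/ before /b/ (labial) → [m]
After rule 1: sumbinnumbiv
Rule 2: no segment meets the rule's conditions; no change.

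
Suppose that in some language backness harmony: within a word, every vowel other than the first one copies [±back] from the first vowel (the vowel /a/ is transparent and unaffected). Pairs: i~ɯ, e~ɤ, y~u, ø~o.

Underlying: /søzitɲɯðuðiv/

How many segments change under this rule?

2

/ɯ/ harmonizes with /ø/ ([-back]) → [i]
/u/ harmonizes with /ø/ ([-back]) → [y]
2 segments change.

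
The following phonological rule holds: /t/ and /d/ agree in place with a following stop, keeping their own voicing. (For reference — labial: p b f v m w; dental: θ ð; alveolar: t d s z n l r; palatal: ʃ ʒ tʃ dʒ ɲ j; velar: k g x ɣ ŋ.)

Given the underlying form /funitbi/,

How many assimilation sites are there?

1

/t/ before /b/ (labial) → [p]
1 segment changes.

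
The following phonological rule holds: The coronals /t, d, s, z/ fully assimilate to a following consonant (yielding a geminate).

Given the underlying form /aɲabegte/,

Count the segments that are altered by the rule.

No segment meets the rule's conditions.

0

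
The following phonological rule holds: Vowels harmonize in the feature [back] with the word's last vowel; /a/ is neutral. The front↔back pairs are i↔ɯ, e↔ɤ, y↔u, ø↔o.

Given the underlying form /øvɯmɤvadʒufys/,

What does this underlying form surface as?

/ɯ/ harmonizes with /y/ ([-back]) → [i]
/ɤ/ harmonizes with /y/ ([-back]) → [e]
/u/ harmonizes with /y/ ([-back]) → [y]

[øvimevadʒyfys]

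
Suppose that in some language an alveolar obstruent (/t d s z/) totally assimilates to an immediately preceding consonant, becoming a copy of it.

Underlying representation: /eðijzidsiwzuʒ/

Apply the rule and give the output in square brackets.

[eðijjiddiwwuʒ]

/z/ after /j/ → [j] (total assimilation)
/s/ after /d/ → [d] (total assimilation)
/z/ after /w/ → [w] (total assimilation)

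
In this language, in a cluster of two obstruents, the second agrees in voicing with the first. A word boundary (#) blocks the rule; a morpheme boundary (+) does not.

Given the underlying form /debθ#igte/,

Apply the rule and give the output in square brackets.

[debð#igde]

/θ/ after /b/ (voiced) → [ð]
/t/ after /g/ (voiced) → [d]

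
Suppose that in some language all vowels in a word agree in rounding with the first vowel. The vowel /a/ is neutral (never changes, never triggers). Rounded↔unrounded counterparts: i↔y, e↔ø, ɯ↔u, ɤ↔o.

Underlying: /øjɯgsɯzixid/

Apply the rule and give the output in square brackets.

/ɯ/ harmonizes with /ø/ ([+round]) → [u]
/ɯ/ harmonizes with /ø/ ([+round]) → [u]
/i/ harmonizes with /ø/ ([+round]) → [y]
/i/ harmonizes with /ø/ ([+round]) → [y]

[øjugsuzyxyd]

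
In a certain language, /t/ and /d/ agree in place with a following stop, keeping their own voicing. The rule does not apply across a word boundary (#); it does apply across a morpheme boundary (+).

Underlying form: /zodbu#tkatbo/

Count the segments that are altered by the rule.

/d/ before /b/ (labial) → [b]
/t/ before /k/ (velar) → [k]
/t/ before /b/ (labial) → [p]
3 segments change.

3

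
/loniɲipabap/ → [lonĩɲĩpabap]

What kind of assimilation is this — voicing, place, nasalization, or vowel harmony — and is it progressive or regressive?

nasalization, progressive

/i/→[ĩ] /i/→[ĩ].
Each target copies a feature from the preceding segment, so the direction is progressive.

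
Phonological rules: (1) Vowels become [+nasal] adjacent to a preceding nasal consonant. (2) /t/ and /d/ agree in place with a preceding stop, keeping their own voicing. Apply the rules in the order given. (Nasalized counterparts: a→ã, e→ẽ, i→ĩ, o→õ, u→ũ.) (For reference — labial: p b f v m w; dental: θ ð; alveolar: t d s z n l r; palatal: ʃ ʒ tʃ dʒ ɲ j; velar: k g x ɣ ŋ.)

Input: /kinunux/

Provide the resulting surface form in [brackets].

Rule 1: /u/ after nasal /n/ → [ũ]
Rule 1: /u/ after nasal /n/ → [ũ]
After rule 1: kinũnũx
Rule 2: no segment meets the rule's conditions; no change.

[kinũnũx]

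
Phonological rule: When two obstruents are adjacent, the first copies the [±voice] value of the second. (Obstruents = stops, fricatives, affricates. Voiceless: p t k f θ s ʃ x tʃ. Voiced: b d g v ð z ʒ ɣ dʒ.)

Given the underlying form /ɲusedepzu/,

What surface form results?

/p/ before /z/ (voiced) → [b]

[ɲusedebzu]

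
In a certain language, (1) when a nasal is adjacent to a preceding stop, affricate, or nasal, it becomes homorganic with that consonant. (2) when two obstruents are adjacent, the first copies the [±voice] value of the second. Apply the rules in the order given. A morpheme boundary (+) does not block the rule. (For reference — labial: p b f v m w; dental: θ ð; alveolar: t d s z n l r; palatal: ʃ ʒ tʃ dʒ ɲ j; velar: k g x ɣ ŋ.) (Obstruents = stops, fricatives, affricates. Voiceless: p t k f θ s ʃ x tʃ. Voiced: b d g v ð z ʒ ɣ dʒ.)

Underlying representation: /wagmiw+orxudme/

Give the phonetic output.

Rule 1: /m/ after /g/ (velar) → [ŋ]
Rule 1: /m/ after /d/ (alveolar) → [n]
After rule 1: wagŋiw+orxudne
Rule 2: no segment meets the rule's conditions; no change.

[wagŋiw+orxudne]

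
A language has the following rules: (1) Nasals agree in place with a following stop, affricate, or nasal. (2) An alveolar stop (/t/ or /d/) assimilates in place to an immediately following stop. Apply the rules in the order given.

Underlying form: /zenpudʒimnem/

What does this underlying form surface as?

[zempudʒinnem]

Rule 1: /n/ before /p/ (labial) → [m]
Rule 1: /m/ before /n/ (alveolar) → [n]
After rule 1: zempudʒinnem
Rule 2: no segment meets the rule's conditions; no change.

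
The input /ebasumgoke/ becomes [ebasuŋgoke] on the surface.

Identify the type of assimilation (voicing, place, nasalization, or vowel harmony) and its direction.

place assimilation, regressive

/m/→[ŋ].
Each target copies a feature from the following segment, so the direction is regressive.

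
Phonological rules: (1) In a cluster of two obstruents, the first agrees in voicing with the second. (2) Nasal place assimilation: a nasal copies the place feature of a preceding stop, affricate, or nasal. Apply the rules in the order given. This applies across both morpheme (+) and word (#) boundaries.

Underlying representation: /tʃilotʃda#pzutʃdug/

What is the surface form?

Rule 1: /tʃ/ before /d/ (voiced) → [dʒ]
Rule 1: /p/ before /z/ (voiced) → [b]
Rule 1: /tʃ/ before /d/ (voiced) → [dʒ]
After rule 1: tʃilodʒda#bzudʒdug
Rule 2: no segment meets the rule's conditions; no change.

[tʃilodʒda#bzudʒdug]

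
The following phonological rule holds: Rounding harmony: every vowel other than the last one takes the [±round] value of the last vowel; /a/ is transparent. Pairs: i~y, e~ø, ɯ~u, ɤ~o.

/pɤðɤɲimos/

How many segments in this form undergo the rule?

3

/ɤ/ harmonizes with /o/ ([+round]) → [o]
/ɤ/ harmonizes with /o/ ([+round]) → [o]
/i/ harmonizes with /o/ ([+round]) → [y]
3 segments change.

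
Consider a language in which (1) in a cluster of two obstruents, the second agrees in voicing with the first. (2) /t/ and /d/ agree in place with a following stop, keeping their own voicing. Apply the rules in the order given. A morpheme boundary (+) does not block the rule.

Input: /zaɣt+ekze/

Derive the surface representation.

Rule 1: /t/ after /ɣ/ (voiced) → [d]
Rule 1: /z/ after /k/ (voiceless) → [s]
After rule 1: zaɣd+ekse
Rule 2: no segment meets the rule's conditions; no change.

[zaɣd+ekse]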